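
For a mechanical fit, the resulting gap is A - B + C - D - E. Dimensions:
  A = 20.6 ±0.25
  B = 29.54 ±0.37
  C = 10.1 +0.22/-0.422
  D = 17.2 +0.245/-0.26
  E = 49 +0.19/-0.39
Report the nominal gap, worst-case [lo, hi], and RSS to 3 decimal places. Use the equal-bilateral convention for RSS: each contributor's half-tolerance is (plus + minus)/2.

nominal=-65.040 wc=[-66.517,-63.550] rss=0.671

Stack each dimension's contribution:
  +A: nom +20.600 → Σnom=20.600; wc +0.250/-0.250 → slack +0.250/-0.250; half-tol=0.250, Σhalf²=0.062500
  -B: nom -29.540 → Σnom=-8.940; wc +0.370/-0.370 → slack +0.620/-0.620; half-tol=0.370, Σhalf²=0.199400
  +C: nom +10.100 → Σnom=1.160; wc +0.220/-0.422 → slack +0.840/-1.042; half-tol=0.321, Σhalf²=0.302441
  -D: nom -17.200 → Σnom=-16.040; wc +0.260/-0.245 → slack +1.100/-1.287; half-tol=0.253, Σhalf²=0.366197
  -E: nom -49.000 → Σnom=-65.040; wc +0.390/-0.190 → slack +1.490/-1.477; half-tol=0.290, Σhalf²=0.450297
Nominal = -65.040. Worst-case = [-65.040 - 1.477, -65.040 + 1.490] = [-66.517, -63.550]. RSS = √0.450297 = 0.671.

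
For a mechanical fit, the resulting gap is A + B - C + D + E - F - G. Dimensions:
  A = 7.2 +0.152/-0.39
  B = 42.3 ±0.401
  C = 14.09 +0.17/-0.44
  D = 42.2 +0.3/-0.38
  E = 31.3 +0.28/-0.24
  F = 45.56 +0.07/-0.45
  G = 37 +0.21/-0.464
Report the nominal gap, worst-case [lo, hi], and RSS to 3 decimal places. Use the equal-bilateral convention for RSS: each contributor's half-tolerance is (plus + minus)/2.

nominal=26.350 wc=[24.489,28.837] rss=0.832

Stack each dimension's contribution:
  +A: nom +7.200 → Σnom=7.200; wc +0.152/-0.390 → slack +0.152/-0.390; half-tol=0.271, Σhalf²=0.073441
  +B: nom +42.300 → Σnom=49.500; wc +0.401/-0.401 → slack +0.553/-0.791; half-tol=0.401, Σhalf²=0.234242
  -C: nom -14.090 → Σnom=35.410; wc +0.440/-0.170 → slack +0.993/-0.961; half-tol=0.305, Σhalf²=0.327267
  +D: nom +42.200 → Σnom=77.610; wc +0.300/-0.380 → slack +1.293/-1.341; half-tol=0.340, Σhalf²=0.442867
  +E: nom +31.300 → Σnom=108.910; wc +0.280/-0.240 → slack +1.573/-1.581; half-tol=0.260, Σhalf²=0.510467
  -F: nom -45.560 → Σnom=63.350; wc +0.450/-0.070 → slack +2.023/-1.651; half-tol=0.260, Σhalf²=0.578067
  -G: nom -37.000 → Σnom=26.350; wc +0.464/-0.210 → slack +2.487/-1.861; half-tol=0.337, Σhalf²=0.691636
Nominal = 26.350. Worst-case = [26.350 - 1.861, 26.350 + 2.487] = [24.489, 28.837]. RSS = √0.691636 = 0.832.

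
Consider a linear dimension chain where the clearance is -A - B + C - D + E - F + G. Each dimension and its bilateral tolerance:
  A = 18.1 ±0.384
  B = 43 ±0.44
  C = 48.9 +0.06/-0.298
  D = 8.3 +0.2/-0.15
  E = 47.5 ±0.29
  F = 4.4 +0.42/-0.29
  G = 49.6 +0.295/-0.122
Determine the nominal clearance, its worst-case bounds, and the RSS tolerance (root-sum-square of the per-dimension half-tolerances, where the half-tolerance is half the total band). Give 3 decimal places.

Stack each dimension's contribution:
  -A: nom -18.100 → Σnom=-18.100; wc +0.384/-0.384 → slack +0.384/-0.384; half-tol=0.384, Σhalf²=0.147456
  -B: nom -43.000 → Σnom=-61.100; wc +0.440/-0.440 → slack +0.824/-0.824; half-tol=0.440, Σhalf²=0.341056
  +C: nom +48.900 → Σnom=-12.200; wc +0.060/-0.298 → slack +0.884/-1.122; half-tol=0.179, Σhalf²=0.373097
  -D: nom -8.300 → Σnom=-20.500; wc +0.150/-0.200 → slack +1.034/-1.322; half-tol=0.175, Σhalf²=0.403722
  +E: nom +47.500 → Σnom=27.000; wc +0.290/-0.290 → slack +1.324/-1.612; half-tol=0.290, Σhalf²=0.487822
  -F: nom -4.400 → Σnom=22.600; wc +0.290/-0.420 → slack +1.614/-2.032; half-tol=0.355, Σhalf²=0.613847
  +G: nom +49.600 → Σnom=72.200; wc +0.295/-0.122 → slack +1.909/-2.154; half-tol=0.208, Σhalf²=0.657319
Nominal = 72.200. Worst-case = [72.200 - 2.154, 72.200 + 1.909] = [70.046, 74.109]. RSS = √0.657319 = 0.811.

nominal=72.200 wc=[70.046,74.109] rss=0.811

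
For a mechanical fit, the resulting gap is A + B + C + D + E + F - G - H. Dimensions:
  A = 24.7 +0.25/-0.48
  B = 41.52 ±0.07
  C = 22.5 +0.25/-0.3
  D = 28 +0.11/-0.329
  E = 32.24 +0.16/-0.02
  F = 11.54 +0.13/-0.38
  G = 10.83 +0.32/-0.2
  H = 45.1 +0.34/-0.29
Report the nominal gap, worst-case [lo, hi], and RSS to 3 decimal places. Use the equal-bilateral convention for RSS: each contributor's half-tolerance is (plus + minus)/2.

Stack each dimension's contribution:
  +A: nom +24.700 → Σnom=24.700; wc +0.250/-0.480 → slack +0.250/-0.480; half-tol=0.365, Σhalf²=0.133225
  +B: nom +41.520 → Σnom=66.220; wc +0.070/-0.070 → slack +0.320/-0.550; half-tol=0.070, Σhalf²=0.138125
  +C: nom +22.500 → Σnom=88.720; wc +0.250/-0.300 → slack +0.570/-0.850; half-tol=0.275, Σhalf²=0.213750
  +D: nom +28.000 → Σnom=116.720; wc +0.110/-0.329 → slack +0.680/-1.179; half-tol=0.220, Σhalf²=0.261930
  +E: nom +32.240 → Σnom=148.960; wc +0.160/-0.020 → slack +0.840/-1.199; half-tol=0.090, Σhalf²=0.270030
  +F: nom +11.540 → Σnom=160.500; wc +0.130/-0.380 → slack +0.970/-1.579; half-tol=0.255, Σhalf²=0.335055
  -G: nom -10.830 → Σnom=149.670; wc +0.200/-0.320 → slack +1.170/-1.899; half-tol=0.260, Σhalf²=0.402655
  -H: nom -45.100 → Σnom=104.570; wc +0.290/-0.340 → slack +1.460/-2.239; half-tol=0.315, Σhalf²=0.501880
Nominal = 104.570. Worst-case = [104.570 - 2.239, 104.570 + 1.460] = [102.331, 106.030]. RSS = √0.501880 = 0.708.

nominal=104.570 wc=[102.331,106.030] rss=0.708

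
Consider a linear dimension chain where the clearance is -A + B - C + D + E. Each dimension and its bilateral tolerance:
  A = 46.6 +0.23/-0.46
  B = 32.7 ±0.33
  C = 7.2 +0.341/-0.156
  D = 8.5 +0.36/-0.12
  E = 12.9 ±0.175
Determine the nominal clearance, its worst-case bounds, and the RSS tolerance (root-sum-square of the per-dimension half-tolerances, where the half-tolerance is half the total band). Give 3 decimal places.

Stack each dimension's contribution:
  -A: nom -46.600 → Σnom=-46.600; wc +0.460/-0.230 → slack +0.460/-0.230; half-tol=0.345, Σhalf²=0.119025
  +B: nom +32.700 → Σnom=-13.900; wc +0.330/-0.330 → slack +0.790/-0.560; half-tol=0.330, Σhalf²=0.227925
  -C: nom -7.200 → Σnom=-21.100; wc +0.156/-0.341 → slack +0.946/-0.901; half-tol=0.248, Σhalf²=0.289677
  +D: nom +8.500 → Σnom=-12.600; wc +0.360/-0.120 → slack +1.306/-1.021; half-tol=0.240, Σhalf²=0.347277
  +E: nom +12.900 → Σnom=0.300; wc +0.175/-0.175 → slack +1.481/-1.196; half-tol=0.175, Σhalf²=0.377902
Nominal = 0.300. Worst-case = [0.300 - 1.196, 0.300 + 1.481] = [-0.896, 1.781]. RSS = √0.377902 = 0.615.

nominal=0.300 wc=[-0.896,1.781] rss=0.615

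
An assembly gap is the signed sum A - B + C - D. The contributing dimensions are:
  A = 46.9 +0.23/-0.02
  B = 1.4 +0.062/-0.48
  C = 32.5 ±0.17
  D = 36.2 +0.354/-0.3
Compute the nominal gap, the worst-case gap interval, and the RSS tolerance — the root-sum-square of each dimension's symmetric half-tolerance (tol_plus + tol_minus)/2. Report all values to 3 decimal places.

nominal=41.800 wc=[41.194,42.980] rss=0.474

Stack each dimension's contribution:
  +A: nom +46.900 → Σnom=46.900; wc +0.230/-0.020 → slack +0.230/-0.020; half-tol=0.125, Σhalf²=0.015625
  -B: nom -1.400 → Σnom=45.500; wc +0.480/-0.062 → slack +0.710/-0.082; half-tol=0.271, Σhalf²=0.089066
  +C: nom +32.500 → Σnom=78.000; wc +0.170/-0.170 → slack +0.880/-0.252; half-tol=0.170, Σhalf²=0.117966
  -D: nom -36.200 → Σnom=41.800; wc +0.300/-0.354 → slack +1.180/-0.606; half-tol=0.327, Σhalf²=0.224895
Nominal = 41.800. Worst-case = [41.800 - 0.606, 41.800 + 1.180] = [41.194, 42.980]. RSS = √0.224895 = 0.474.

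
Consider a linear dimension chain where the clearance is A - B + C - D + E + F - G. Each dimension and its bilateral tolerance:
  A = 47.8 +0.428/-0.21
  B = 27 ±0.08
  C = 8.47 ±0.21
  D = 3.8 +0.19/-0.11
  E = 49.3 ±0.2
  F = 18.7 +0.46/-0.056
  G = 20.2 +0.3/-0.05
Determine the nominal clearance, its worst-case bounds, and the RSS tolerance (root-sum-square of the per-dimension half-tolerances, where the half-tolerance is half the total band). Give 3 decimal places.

Stack each dimension's contribution:
  +A: nom +47.800 → Σnom=47.800; wc +0.428/-0.210 → slack +0.428/-0.210; half-tol=0.319, Σhalf²=0.101761
  -B: nom -27.000 → Σnom=20.800; wc +0.080/-0.080 → slack +0.508/-0.290; half-tol=0.080, Σhalf²=0.108161
  +C: nom +8.470 → Σnom=29.270; wc +0.210/-0.210 → slack +0.718/-0.500; half-tol=0.210, Σhalf²=0.152261
  -D: nom -3.800 → Σnom=25.470; wc +0.110/-0.190 → slack +0.828/-0.690; half-tol=0.150, Σhalf²=0.174761
  +E: nom +49.300 → Σnom=74.770; wc +0.200/-0.200 → slack +1.028/-0.890; half-tol=0.200, Σhalf²=0.214761
  +F: nom +18.700 → Σnom=93.470; wc +0.460/-0.056 → slack +1.488/-0.946; half-tol=0.258, Σhalf²=0.281325
  -G: nom -20.200 → Σnom=73.270; wc +0.050/-0.300 → slack +1.538/-1.246; half-tol=0.175, Σhalf²=0.311950
Nominal = 73.270. Worst-case = [73.270 - 1.246, 73.270 + 1.538] = [72.024, 74.808]. RSS = √0.311950 = 0.559.

nominal=73.270 wc=[72.024,74.808] rss=0.559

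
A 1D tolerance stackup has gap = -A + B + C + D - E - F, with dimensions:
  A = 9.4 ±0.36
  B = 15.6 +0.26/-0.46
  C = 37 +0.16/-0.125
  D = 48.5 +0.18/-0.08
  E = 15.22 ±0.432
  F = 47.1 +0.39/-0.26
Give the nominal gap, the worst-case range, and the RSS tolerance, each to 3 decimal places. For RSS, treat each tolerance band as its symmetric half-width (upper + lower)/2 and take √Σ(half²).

nominal=29.380 wc=[27.533,31.032] rss=0.767

Stack each dimension's contribution:
  -A: nom -9.400 → Σnom=-9.400; wc +0.360/-0.360 → slack +0.360/-0.360; half-tol=0.360, Σhalf²=0.129600
  +B: nom +15.600 → Σnom=6.200; wc +0.260/-0.460 → slack +0.620/-0.820; half-tol=0.360, Σhalf²=0.259200
  +C: nom +37.000 → Σnom=43.200; wc +0.160/-0.125 → slack +0.780/-0.945; half-tol=0.143, Σhalf²=0.279506
  +D: nom +48.500 → Σnom=91.700; wc +0.180/-0.080 → slack +0.960/-1.025; half-tol=0.130, Σhalf²=0.296406
  -E: nom -15.220 → Σnom=76.480; wc +0.432/-0.432 → slack +1.392/-1.457; half-tol=0.432, Σhalf²=0.483030
  -F: nom -47.100 → Σnom=29.380; wc +0.260/-0.390 → slack +1.652/-1.847; half-tol=0.325, Σhalf²=0.588655
Nominal = 29.380. Worst-case = [29.380 - 1.847, 29.380 + 1.652] = [27.533, 31.032]. RSS = √0.588655 = 0.767.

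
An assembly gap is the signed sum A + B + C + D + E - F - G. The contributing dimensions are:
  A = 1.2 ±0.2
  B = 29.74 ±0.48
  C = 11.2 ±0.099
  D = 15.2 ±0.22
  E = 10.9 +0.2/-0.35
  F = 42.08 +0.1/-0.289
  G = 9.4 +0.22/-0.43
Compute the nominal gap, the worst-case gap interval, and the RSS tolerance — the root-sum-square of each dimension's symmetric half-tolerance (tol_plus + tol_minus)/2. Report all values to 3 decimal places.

Stack each dimension's contribution:
  +A: nom +1.200 → Σnom=1.200; wc +0.200/-0.200 → slack +0.200/-0.200; half-tol=0.200, Σhalf²=0.040000
  +B: nom +29.740 → Σnom=30.940; wc +0.480/-0.480 → slack +0.680/-0.680; half-tol=0.480, Σhalf²=0.270400
  +C: nom +11.200 → Σnom=42.140; wc +0.099/-0.099 → slack +0.779/-0.779; half-tol=0.099, Σhalf²=0.280201
  +D: nom +15.200 → Σnom=57.340; wc +0.220/-0.220 → slack +0.999/-0.999; half-tol=0.220, Σhalf²=0.328601
  +E: nom +10.900 → Σnom=68.240; wc +0.200/-0.350 → slack +1.199/-1.349; half-tol=0.275, Σhalf²=0.404226
  -F: nom -42.080 → Σnom=26.160; wc +0.289/-0.100 → slack +1.488/-1.449; half-tol=0.195, Σhalf²=0.442056
  -G: nom -9.400 → Σnom=16.760; wc +0.430/-0.220 → slack +1.918/-1.669; half-tol=0.325, Σhalf²=0.547681
Nominal = 16.760. Worst-case = [16.760 - 1.669, 16.760 + 1.918] = [15.091, 18.678]. RSS = √0.547681 = 0.740.

nominal=16.760 wc=[15.091,18.678] rss=0.740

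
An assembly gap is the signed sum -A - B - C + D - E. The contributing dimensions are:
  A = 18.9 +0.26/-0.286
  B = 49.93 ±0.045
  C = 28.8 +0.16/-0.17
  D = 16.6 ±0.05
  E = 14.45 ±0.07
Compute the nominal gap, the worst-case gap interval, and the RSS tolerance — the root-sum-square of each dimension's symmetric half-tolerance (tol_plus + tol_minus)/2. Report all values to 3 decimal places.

nominal=-95.480 wc=[-96.065,-94.859] rss=0.333

Stack each dimension's contribution:
  -A: nom -18.900 → Σnom=-18.900; wc +0.286/-0.260 → slack +0.286/-0.260; half-tol=0.273, Σhalf²=0.074529
  -B: nom -49.930 → Σnom=-68.830; wc +0.045/-0.045 → slack +0.331/-0.305; half-tol=0.045, Σhalf²=0.076554
  -C: nom -28.800 → Σnom=-97.630; wc +0.170/-0.160 → slack +0.501/-0.465; half-tol=0.165, Σhalf²=0.103779
  +D: nom +16.600 → Σnom=-81.030; wc +0.050/-0.050 → slack +0.551/-0.515; half-tol=0.050, Σhalf²=0.106279
  -E: nom -14.450 → Σnom=-95.480; wc +0.070/-0.070 → slack +0.621/-0.585; half-tol=0.070, Σhalf²=0.111179
Nominal = -95.480. Worst-case = [-95.480 - 0.585, -95.480 + 0.621] = [-96.065, -94.859]. RSS = √0.111179 = 0.333.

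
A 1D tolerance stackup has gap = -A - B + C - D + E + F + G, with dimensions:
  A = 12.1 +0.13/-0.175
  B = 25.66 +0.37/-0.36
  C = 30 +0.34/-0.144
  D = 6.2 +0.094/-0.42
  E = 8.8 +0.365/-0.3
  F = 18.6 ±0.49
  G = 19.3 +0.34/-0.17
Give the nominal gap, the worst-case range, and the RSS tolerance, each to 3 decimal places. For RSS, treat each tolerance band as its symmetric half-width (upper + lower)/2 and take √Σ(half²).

nominal=32.740 wc=[31.042,35.230] rss=0.835

Stack each dimension's contribution:
  -A: nom -12.100 → Σnom=-12.100; wc +0.175/-0.130 → slack +0.175/-0.130; half-tol=0.152, Σhalf²=0.023256
  -B: nom -25.660 → Σnom=-37.760; wc +0.360/-0.370 → slack +0.535/-0.500; half-tol=0.365, Σhalf²=0.156481
  +C: nom +30.000 → Σnom=-7.760; wc +0.340/-0.144 → slack +0.875/-0.644; half-tol=0.242, Σhalf²=0.215045
  -D: nom -6.200 → Σnom=-13.960; wc +0.420/-0.094 → slack +1.295/-0.738; half-tol=0.257, Σhalf²=0.281094
  +E: nom +8.800 → Σnom=-5.160; wc +0.365/-0.300 → slack +1.660/-1.038; half-tol=0.333, Σhalf²=0.391651
  +F: nom +18.600 → Σnom=13.440; wc +0.490/-0.490 → slack +2.150/-1.528; half-tol=0.490, Σhalf²=0.631750
  +G: nom +19.300 → Σnom=32.740; wc +0.340/-0.170 → slack +2.490/-1.698; half-tol=0.255, Σhalf²=0.696775
Nominal = 32.740. Worst-case = [32.740 - 1.698, 32.740 + 2.490] = [31.042, 35.230]. RSS = √0.696775 = 0.835.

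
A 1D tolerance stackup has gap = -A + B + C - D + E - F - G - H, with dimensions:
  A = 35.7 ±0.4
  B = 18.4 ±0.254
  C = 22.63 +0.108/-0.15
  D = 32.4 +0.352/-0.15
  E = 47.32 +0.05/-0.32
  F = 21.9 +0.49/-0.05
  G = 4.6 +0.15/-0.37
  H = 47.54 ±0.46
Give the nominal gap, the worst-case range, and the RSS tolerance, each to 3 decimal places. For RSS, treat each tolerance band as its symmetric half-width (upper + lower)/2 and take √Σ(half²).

nominal=-53.790 wc=[-56.366,-51.948] rss=0.831

Stack each dimension's contribution:
  -A: nom -35.700 → Σnom=-35.700; wc +0.400/-0.400 → slack +0.400/-0.400; half-tol=0.400, Σhalf²=0.160000
  +B: nom +18.400 → Σnom=-17.300; wc +0.254/-0.254 → slack +0.654/-0.654; half-tol=0.254, Σhalf²=0.224516
  +C: nom +22.630 → Σnom=5.330; wc +0.108/-0.150 → slack +0.762/-0.804; half-tol=0.129, Σhalf²=0.241157
  -D: nom -32.400 → Σnom=-27.070; wc +0.150/-0.352 → slack +0.912/-1.156; half-tol=0.251, Σhalf²=0.304158
  +E: nom +47.320 → Σnom=20.250; wc +0.050/-0.320 → slack +0.962/-1.476; half-tol=0.185, Σhalf²=0.338383
  -F: nom -21.900 → Σnom=-1.650; wc +0.050/-0.490 → slack +1.012/-1.966; half-tol=0.270, Σhalf²=0.411283
  -G: nom -4.600 → Σnom=-6.250; wc +0.370/-0.150 → slack +1.382/-2.116; half-tol=0.260, Σhalf²=0.478883
  -H: nom -47.540 → Σnom=-53.790; wc +0.460/-0.460 → slack +1.842/-2.576; half-tol=0.460, Σhalf²=0.690483
Nominal = -53.790. Worst-case = [-53.790 - 2.576, -53.790 + 1.842] = [-56.366, -51.948]. RSS = √0.690483 = 0.831.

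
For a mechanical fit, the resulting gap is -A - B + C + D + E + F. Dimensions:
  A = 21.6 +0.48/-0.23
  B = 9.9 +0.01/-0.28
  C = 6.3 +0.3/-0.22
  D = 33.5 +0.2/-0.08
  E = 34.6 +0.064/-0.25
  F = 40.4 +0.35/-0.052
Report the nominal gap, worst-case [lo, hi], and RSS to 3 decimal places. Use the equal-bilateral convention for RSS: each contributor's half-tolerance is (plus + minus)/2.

nominal=83.300 wc=[82.208,84.724] rss=0.547

Stack each dimension's contribution:
  -A: nom -21.600 → Σnom=-21.600; wc +0.230/-0.480 → slack +0.230/-0.480; half-tol=0.355, Σhalf²=0.126025
  -B: nom -9.900 → Σnom=-31.500; wc +0.280/-0.010 → slack +0.510/-0.490; half-tol=0.145, Σhalf²=0.147050
  +C: nom +6.300 → Σnom=-25.200; wc +0.300/-0.220 → slack +0.810/-0.710; half-tol=0.260, Σhalf²=0.214650
  +D: nom +33.500 → Σnom=8.300; wc +0.200/-0.080 → slack +1.010/-0.790; half-tol=0.140, Σhalf²=0.234250
  +E: nom +34.600 → Σnom=42.900; wc +0.064/-0.250 → slack +1.074/-1.040; half-tol=0.157, Σhalf²=0.258899
  +F: nom +40.400 → Σnom=83.300; wc +0.350/-0.052 → slack +1.424/-1.092; half-tol=0.201, Σhalf²=0.299300
Nominal = 83.300. Worst-case = [83.300 - 1.092, 83.300 + 1.424] = [82.208, 84.724]. RSS = √0.299300 = 0.547.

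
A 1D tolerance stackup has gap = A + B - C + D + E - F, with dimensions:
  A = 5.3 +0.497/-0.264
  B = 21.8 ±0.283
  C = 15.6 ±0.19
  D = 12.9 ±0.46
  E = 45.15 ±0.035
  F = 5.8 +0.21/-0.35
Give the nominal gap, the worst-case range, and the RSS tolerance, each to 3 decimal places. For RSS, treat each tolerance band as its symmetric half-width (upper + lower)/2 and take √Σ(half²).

nominal=63.750 wc=[62.308,65.565] rss=0.743

Stack each dimension's contribution:
  +A: nom +5.300 → Σnom=5.300; wc +0.497/-0.264 → slack +0.497/-0.264; half-tol=0.381, Σhalf²=0.144780
  +B: nom +21.800 → Σnom=27.100; wc +0.283/-0.283 → slack +0.780/-0.547; half-tol=0.283, Σhalf²=0.224869
  -C: nom -15.600 → Σnom=11.500; wc +0.190/-0.190 → slack +0.970/-0.737; half-tol=0.190, Σhalf²=0.260969
  +D: nom +12.900 → Σnom=24.400; wc +0.460/-0.460 → slack +1.430/-1.197; half-tol=0.460, Σhalf²=0.472569
  +E: nom +45.150 → Σnom=69.550; wc +0.035/-0.035 → slack +1.465/-1.232; half-tol=0.035, Σhalf²=0.473794
  -F: nom -5.800 → Σnom=63.750; wc +0.350/-0.210 → slack +1.815/-1.442; half-tol=0.280, Σhalf²=0.552194
Nominal = 63.750. Worst-case = [63.750 - 1.442, 63.750 + 1.815] = [62.308, 65.565]. RSS = √0.552194 = 0.743.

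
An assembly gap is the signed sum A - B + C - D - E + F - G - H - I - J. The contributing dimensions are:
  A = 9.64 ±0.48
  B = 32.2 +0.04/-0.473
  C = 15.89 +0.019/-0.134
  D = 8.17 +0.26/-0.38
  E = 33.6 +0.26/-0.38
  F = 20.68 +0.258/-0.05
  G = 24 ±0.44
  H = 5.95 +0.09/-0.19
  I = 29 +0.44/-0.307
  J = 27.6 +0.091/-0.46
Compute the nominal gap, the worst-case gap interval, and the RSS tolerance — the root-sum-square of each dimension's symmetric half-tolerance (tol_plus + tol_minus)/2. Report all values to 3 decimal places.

Stack each dimension's contribution:
  +A: nom +9.640 → Σnom=9.640; wc +0.480/-0.480 → slack +0.480/-0.480; half-tol=0.480, Σhalf²=0.230400
  -B: nom -32.200 → Σnom=-22.560; wc +0.473/-0.040 → slack +0.953/-0.520; half-tol=0.257, Σhalf²=0.296192
  +C: nom +15.890 → Σnom=-6.670; wc +0.019/-0.134 → slack +0.972/-0.654; half-tol=0.076, Σhalf²=0.302044
  -D: nom -8.170 → Σnom=-14.840; wc +0.380/-0.260 → slack +1.352/-0.914; half-tol=0.320, Σhalf²=0.404444
  -E: nom -33.600 → Σnom=-48.440; wc +0.380/-0.260 → slack +1.732/-1.174; half-tol=0.320, Σhalf²=0.506845
  +F: nom +20.680 → Σnom=-27.760; wc +0.258/-0.050 → slack +1.990/-1.224; half-tol=0.154, Σhalf²=0.530560
  -G: nom -24.000 → Σnom=-51.760; wc +0.440/-0.440 → slack +2.430/-1.664; half-tol=0.440, Σhalf²=0.724160
  -H: nom -5.950 → Σnom=-57.710; wc +0.190/-0.090 → slack +2.620/-1.754; half-tol=0.140, Σhalf²=0.743760
  -I: nom -29.000 → Σnom=-86.710; wc +0.307/-0.440 → slack +2.927/-2.194; half-tol=0.373, Σhalf²=0.883263
  -J: nom -27.600 → Σnom=-114.310; wc +0.460/-0.091 → slack +3.387/-2.285; half-tol=0.276, Σhalf²=0.959163
Nominal = -114.310. Worst-case = [-114.310 - 2.285, -114.310 + 3.387] = [-116.595, -110.923]. RSS = √0.959163 = 0.979.

nominal=-114.310 wc=[-116.595,-110.923] rss=0.979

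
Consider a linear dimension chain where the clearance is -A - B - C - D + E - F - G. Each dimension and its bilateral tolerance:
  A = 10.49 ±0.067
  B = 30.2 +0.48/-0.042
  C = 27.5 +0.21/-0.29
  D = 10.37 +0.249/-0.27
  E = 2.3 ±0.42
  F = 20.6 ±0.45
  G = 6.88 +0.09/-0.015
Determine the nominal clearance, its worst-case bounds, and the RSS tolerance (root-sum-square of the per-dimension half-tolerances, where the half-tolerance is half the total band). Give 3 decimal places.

nominal=-103.740 wc=[-105.706,-102.186] rss=0.764

Stack each dimension's contribution:
  -A: nom -10.490 → Σnom=-10.490; wc +0.067/-0.067 → slack +0.067/-0.067; half-tol=0.067, Σhalf²=0.004489
  -B: nom -30.200 → Σnom=-40.690; wc +0.042/-0.480 → slack +0.109/-0.547; half-tol=0.261, Σhalf²=0.072610
  -C: nom -27.500 → Σnom=-68.190; wc +0.290/-0.210 → slack +0.399/-0.757; half-tol=0.250, Σhalf²=0.135110
  -D: nom -10.370 → Σnom=-78.560; wc +0.270/-0.249 → slack +0.669/-1.006; half-tol=0.260, Σhalf²=0.202450
  +E: nom +2.300 → Σnom=-76.260; wc +0.420/-0.420 → slack +1.089/-1.426; half-tol=0.420, Σhalf²=0.378850
  -F: nom -20.600 → Σnom=-96.860; wc +0.450/-0.450 → slack +1.539/-1.876; half-tol=0.450, Σhalf²=0.581350
  -G: nom -6.880 → Σnom=-103.740; wc +0.015/-0.090 → slack +1.554/-1.966; half-tol=0.052, Σhalf²=0.584106
Nominal = -103.740. Worst-case = [-103.740 - 1.966, -103.740 + 1.554] = [-105.706, -102.186]. RSS = √0.584106 = 0.764.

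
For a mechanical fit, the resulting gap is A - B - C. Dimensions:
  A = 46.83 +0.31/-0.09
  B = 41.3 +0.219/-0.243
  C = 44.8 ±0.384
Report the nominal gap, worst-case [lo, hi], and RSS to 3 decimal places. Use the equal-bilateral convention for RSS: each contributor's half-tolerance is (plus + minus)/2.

nominal=-39.270 wc=[-39.963,-38.333] rss=0.491

Stack each dimension's contribution:
  +A: nom +46.830 → Σnom=46.830; wc +0.310/-0.090 → slack +0.310/-0.090; half-tol=0.200, Σhalf²=0.040000
  -B: nom -41.300 → Σnom=5.530; wc +0.243/-0.219 → slack +0.553/-0.309; half-tol=0.231, Σhalf²=0.093361
  -C: nom -44.800 → Σnom=-39.270; wc +0.384/-0.384 → slack +0.937/-0.693; half-tol=0.384, Σhalf²=0.240817
Nominal = -39.270. Worst-case = [-39.270 - 0.693, -39.270 + 0.937] = [-39.963, -38.333]. RSS = √0.240817 = 0.491.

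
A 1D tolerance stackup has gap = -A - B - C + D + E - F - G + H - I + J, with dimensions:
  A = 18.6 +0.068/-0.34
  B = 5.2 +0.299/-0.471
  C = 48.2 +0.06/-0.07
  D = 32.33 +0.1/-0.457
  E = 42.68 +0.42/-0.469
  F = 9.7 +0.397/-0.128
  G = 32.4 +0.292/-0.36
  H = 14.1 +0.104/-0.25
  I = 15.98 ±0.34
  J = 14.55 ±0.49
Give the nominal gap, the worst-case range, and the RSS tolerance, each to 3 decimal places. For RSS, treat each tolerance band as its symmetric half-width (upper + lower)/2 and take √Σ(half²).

nominal=-26.420 wc=[-29.542,-23.597] rss=1.016

Stack each dimension's contribution:
  -A: nom -18.600 → Σnom=-18.600; wc +0.340/-0.068 → slack +0.340/-0.068; half-tol=0.204, Σhalf²=0.041616
  -B: nom -5.200 → Σnom=-23.800; wc +0.471/-0.299 → slack +0.811/-0.367; half-tol=0.385, Σhalf²=0.189841
  -C: nom -48.200 → Σnom=-72.000; wc +0.070/-0.060 → slack +0.881/-0.427; half-tol=0.065, Σhalf²=0.194066
  +D: nom +32.330 → Σnom=-39.670; wc +0.100/-0.457 → slack +0.981/-0.884; half-tol=0.279, Σhalf²=0.271628
  +E: nom +42.680 → Σnom=3.010; wc +0.420/-0.469 → slack +1.401/-1.353; half-tol=0.445, Σhalf²=0.469209
  -F: nom -9.700 → Σnom=-6.690; wc +0.128/-0.397 → slack +1.529/-1.750; half-tol=0.263, Σhalf²=0.538115
  -G: nom -32.400 → Σnom=-39.090; wc +0.360/-0.292 → slack +1.889/-2.042; half-tol=0.326, Σhalf²=0.644391
  +H: nom +14.100 → Σnom=-24.990; wc +0.104/-0.250 → slack +1.993/-2.292; half-tol=0.177, Σhalf²=0.675720
  -I: nom -15.980 → Σnom=-40.970; wc +0.340/-0.340 → slack +2.333/-2.632; half-tol=0.340, Σhalf²=0.791320
  +J: nom +14.550 → Σnom=-26.420; wc +0.490/-0.490 → slack +2.823/-3.122; half-tol=0.490, Σhalf²=1.031420
Nominal = -26.420. Worst-case = [-26.420 - 3.122, -26.420 + 2.823] = [-29.542, -23.597]. RSS = √1.031420 = 1.016.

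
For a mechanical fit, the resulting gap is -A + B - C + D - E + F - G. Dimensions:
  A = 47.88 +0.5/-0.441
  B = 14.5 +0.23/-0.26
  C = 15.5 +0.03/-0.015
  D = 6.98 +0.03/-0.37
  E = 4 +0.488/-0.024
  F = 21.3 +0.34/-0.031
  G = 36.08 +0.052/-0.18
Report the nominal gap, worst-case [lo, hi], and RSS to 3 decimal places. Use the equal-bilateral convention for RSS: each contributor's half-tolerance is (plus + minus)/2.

nominal=-60.680 wc=[-62.411,-59.420] rss=0.660

Stack each dimension's contribution:
  -A: nom -47.880 → Σnom=-47.880; wc +0.441/-0.500 → slack +0.441/-0.500; half-tol=0.471, Σhalf²=0.221370
  +B: nom +14.500 → Σnom=-33.380; wc +0.230/-0.260 → slack +0.671/-0.760; half-tol=0.245, Σhalf²=0.281395
  -C: nom -15.500 → Σnom=-48.880; wc +0.015/-0.030 → slack +0.686/-0.790; half-tol=0.022, Σhalf²=0.281901
  +D: nom +6.980 → Σnom=-41.900; wc +0.030/-0.370 → slack +0.716/-1.160; half-tol=0.200, Σhalf²=0.321901
  -E: nom -4.000 → Σnom=-45.900; wc +0.024/-0.488 → slack +0.740/-1.648; half-tol=0.256, Σhalf²=0.387437
  +F: nom +21.300 → Σnom=-24.600; wc +0.340/-0.031 → slack +1.080/-1.679; half-tol=0.185, Σhalf²=0.421848
  -G: nom -36.080 → Σnom=-60.680; wc +0.180/-0.052 → slack +1.260/-1.731; half-tol=0.116, Σhalf²=0.435304
Nominal = -60.680. Worst-case = [-60.680 - 1.731, -60.680 + 1.260] = [-62.411, -59.420]. RSS = √0.435304 = 0.660.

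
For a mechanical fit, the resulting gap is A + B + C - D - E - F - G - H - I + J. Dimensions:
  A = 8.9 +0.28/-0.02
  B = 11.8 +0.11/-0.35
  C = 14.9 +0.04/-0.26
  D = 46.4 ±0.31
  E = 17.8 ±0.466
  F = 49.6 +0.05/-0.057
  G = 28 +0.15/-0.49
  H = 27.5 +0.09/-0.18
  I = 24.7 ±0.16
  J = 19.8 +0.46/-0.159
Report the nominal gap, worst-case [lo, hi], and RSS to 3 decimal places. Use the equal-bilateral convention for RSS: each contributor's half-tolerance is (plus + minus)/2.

Stack each dimension's contribution:
  +A: nom +8.900 → Σnom=8.900; wc +0.280/-0.020 → slack +0.280/-0.020; half-tol=0.150, Σhalf²=0.022500
  +B: nom +11.800 → Σnom=20.700; wc +0.110/-0.350 → slack +0.390/-0.370; half-tol=0.230, Σhalf²=0.075400
  +C: nom +14.900 → Σnom=35.600; wc +0.040/-0.260 → slack +0.430/-0.630; half-tol=0.150, Σhalf²=0.097900
  -D: nom -46.400 → Σnom=-10.800; wc +0.310/-0.310 → slack +0.740/-0.940; half-tol=0.310, Σhalf²=0.194000
  -E: nom -17.800 → Σnom=-28.600; wc +0.466/-0.466 → slack +1.206/-1.406; half-tol=0.466, Σhalf²=0.411156
  -F: nom -49.600 → Σnom=-78.200; wc +0.057/-0.050 → slack +1.263/-1.456; half-tol=0.054, Σhalf²=0.414018
  -G: nom -28.000 → Σnom=-106.200; wc +0.490/-0.150 → slack +1.753/-1.606; half-tol=0.320, Σhalf²=0.516418
  -H: nom -27.500 → Σnom=-133.700; wc +0.180/-0.090 → slack +1.933/-1.696; half-tol=0.135, Σhalf²=0.534643
  -I: nom -24.700 → Σnom=-158.400; wc +0.160/-0.160 → slack +2.093/-1.856; half-tol=0.160, Σhalf²=0.560243
  +J: nom +19.800 → Σnom=-138.600; wc +0.460/-0.159 → slack +2.553/-2.015; half-tol=0.309, Σhalf²=0.656034
Nominal = -138.600. Worst-case = [-138.600 - 2.015, -138.600 + 2.553] = [-140.615, -136.047]. RSS = √0.656034 = 0.810.

nominal=-138.600 wc=[-140.615,-136.047] rss=0.810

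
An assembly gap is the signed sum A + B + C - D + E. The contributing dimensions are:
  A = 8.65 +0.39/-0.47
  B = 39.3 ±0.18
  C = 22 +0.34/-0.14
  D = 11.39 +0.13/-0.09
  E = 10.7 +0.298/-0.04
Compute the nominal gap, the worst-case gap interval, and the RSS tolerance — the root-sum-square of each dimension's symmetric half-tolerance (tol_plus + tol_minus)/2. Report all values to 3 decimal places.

Stack each dimension's contribution:
  +A: nom +8.650 → Σnom=8.650; wc +0.390/-0.470 → slack +0.390/-0.470; half-tol=0.430, Σhalf²=0.184900
  +B: nom +39.300 → Σnom=47.950; wc +0.180/-0.180 → slack +0.570/-0.650; half-tol=0.180, Σhalf²=0.217300
  +C: nom +22.000 → Σnom=69.950; wc +0.340/-0.140 → slack +0.910/-0.790; half-tol=0.240, Σhalf²=0.274900
  -D: nom -11.390 → Σnom=58.560; wc +0.090/-0.130 → slack +1.000/-0.920; half-tol=0.110, Σhalf²=0.287000
  +E: nom +10.700 → Σnom=69.260; wc +0.298/-0.040 → slack +1.298/-0.960; half-tol=0.169, Σhalf²=0.315561
Nominal = 69.260. Worst-case = [69.260 - 0.960, 69.260 + 1.298] = [68.300, 70.558]. RSS = √0.315561 = 0.562.

nominal=69.260 wc=[68.300,70.558] rss=0.562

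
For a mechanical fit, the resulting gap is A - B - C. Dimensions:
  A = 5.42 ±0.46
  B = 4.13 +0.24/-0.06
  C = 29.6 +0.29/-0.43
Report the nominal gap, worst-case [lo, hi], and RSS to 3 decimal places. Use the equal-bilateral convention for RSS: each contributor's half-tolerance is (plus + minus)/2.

nominal=-28.310 wc=[-29.300,-27.360] rss=0.603

Stack each dimension's contribution:
  +A: nom +5.420 → Σnom=5.420; wc +0.460/-0.460 → slack +0.460/-0.460; half-tol=0.460, Σhalf²=0.211600
  -B: nom -4.130 → Σnom=1.290; wc +0.060/-0.240 → slack +0.520/-0.700; half-tol=0.150, Σhalf²=0.234100
  -C: nom -29.600 → Σnom=-28.310; wc +0.430/-0.290 → slack +0.950/-0.990; half-tol=0.360, Σhalf²=0.363700
Nominal = -28.310. Worst-case = [-28.310 - 0.990, -28.310 + 0.950] = [-29.300, -27.360]. RSS = √0.363700 = 0.603.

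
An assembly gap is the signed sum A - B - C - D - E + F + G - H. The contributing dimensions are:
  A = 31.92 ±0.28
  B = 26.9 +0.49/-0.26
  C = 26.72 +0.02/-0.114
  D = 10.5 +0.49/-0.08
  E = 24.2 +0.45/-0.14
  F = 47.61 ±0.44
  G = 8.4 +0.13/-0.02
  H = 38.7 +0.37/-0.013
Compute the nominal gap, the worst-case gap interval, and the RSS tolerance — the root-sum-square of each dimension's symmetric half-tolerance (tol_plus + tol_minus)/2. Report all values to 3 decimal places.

Stack each dimension's contribution:
  +A: nom +31.920 → Σnom=31.920; wc +0.280/-0.280 → slack +0.280/-0.280; half-tol=0.280, Σhalf²=0.078400
  -B: nom -26.900 → Σnom=5.020; wc +0.260/-0.490 → slack +0.540/-0.770; half-tol=0.375, Σhalf²=0.219025
  -C: nom -26.720 → Σnom=-21.700; wc +0.114/-0.020 → slack +0.654/-0.790; half-tol=0.067, Σhalf²=0.223514
  -D: nom -10.500 → Σnom=-32.200; wc +0.080/-0.490 → slack +0.734/-1.280; half-tol=0.285, Σhalf²=0.304739
  -E: nom -24.200 → Σnom=-56.400; wc +0.140/-0.450 → slack +0.874/-1.730; half-tol=0.295, Σhalf²=0.391764
  +F: nom +47.610 → Σnom=-8.790; wc +0.440/-0.440 → slack +1.314/-2.170; half-tol=0.440, Σhalf²=0.585364
  +G: nom +8.400 → Σnom=-0.390; wc +0.130/-0.020 → slack +1.444/-2.190; half-tol=0.075, Σhalf²=0.590989
  -H: nom -38.700 → Σnom=-39.090; wc +0.013/-0.370 → slack +1.457/-2.560; half-tol=0.192, Σhalf²=0.627661
Nominal = -39.090. Worst-case = [-39.090 - 2.560, -39.090 + 1.457] = [-41.650, -37.633]. RSS = √0.627661 = 0.792.

nominal=-39.090 wc=[-41.650,-37.633] rss=0.792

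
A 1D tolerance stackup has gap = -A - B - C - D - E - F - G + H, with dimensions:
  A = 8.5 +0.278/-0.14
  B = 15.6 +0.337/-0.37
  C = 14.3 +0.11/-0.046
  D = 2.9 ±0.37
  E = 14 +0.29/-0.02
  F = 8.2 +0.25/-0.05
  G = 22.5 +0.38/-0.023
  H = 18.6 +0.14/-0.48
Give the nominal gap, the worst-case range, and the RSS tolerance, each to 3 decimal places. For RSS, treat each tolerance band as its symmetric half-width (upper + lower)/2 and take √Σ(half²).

nominal=-67.400 wc=[-69.895,-66.241] rss=0.703

Stack each dimension's contribution:
  -A: nom -8.500 → Σnom=-8.500; wc +0.140/-0.278 → slack +0.140/-0.278; half-tol=0.209, Σhalf²=0.043681
  -B: nom -15.600 → Σnom=-24.100; wc +0.370/-0.337 → slack +0.510/-0.615; half-tol=0.354, Σhalf²=0.168643
  -C: nom -14.300 → Σnom=-38.400; wc +0.046/-0.110 → slack +0.556/-0.725; half-tol=0.078, Σhalf²=0.174727
  -D: nom -2.900 → Σnom=-41.300; wc +0.370/-0.370 → slack +0.926/-1.095; half-tol=0.370, Σhalf²=0.311627
  -E: nom -14.000 → Σnom=-55.300; wc +0.020/-0.290 → slack +0.946/-1.385; half-tol=0.155, Σhalf²=0.335652
  -F: nom -8.200 → Σnom=-63.500; wc +0.050/-0.250 → slack +0.996/-1.635; half-tol=0.150, Σhalf²=0.358152
  -G: nom -22.500 → Σnom=-86.000; wc +0.023/-0.380 → slack +1.019/-2.015; half-tol=0.202, Σhalf²=0.398755
  +H: nom +18.600 → Σnom=-67.400; wc +0.140/-0.480 → slack +1.159/-2.495; half-tol=0.310, Σhalf²=0.494855
Nominal = -67.400. Worst-case = [-67.400 - 2.495, -67.400 + 1.159] = [-69.895, -66.241]. RSS = √0.494855 = 0.703.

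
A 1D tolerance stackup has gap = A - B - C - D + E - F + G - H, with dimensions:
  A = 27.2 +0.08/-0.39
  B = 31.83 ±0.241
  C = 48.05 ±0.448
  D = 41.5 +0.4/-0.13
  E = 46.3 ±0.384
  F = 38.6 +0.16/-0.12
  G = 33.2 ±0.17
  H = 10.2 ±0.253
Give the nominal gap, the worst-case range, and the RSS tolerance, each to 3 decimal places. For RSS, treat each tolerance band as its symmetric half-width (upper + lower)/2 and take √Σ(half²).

nominal=-63.480 wc=[-65.926,-61.654] rss=0.803

Stack each dimension's contribution:
  +A: nom +27.200 → Σnom=27.200; wc +0.080/-0.390 → slack +0.080/-0.390; half-tol=0.235, Σhalf²=0.055225
  -B: nom -31.830 → Σnom=-4.630; wc +0.241/-0.241 → slack +0.321/-0.631; half-tol=0.241, Σhalf²=0.113306
  -C: nom -48.050 → Σnom=-52.680; wc +0.448/-0.448 → slack +0.769/-1.079; half-tol=0.448, Σhalf²=0.314010
  -D: nom -41.500 → Σnom=-94.180; wc +0.130/-0.400 → slack +0.899/-1.479; half-tol=0.265, Σhalf²=0.384235
  +E: nom +46.300 → Σnom=-47.880; wc +0.384/-0.384 → slack +1.283/-1.863; half-tol=0.384, Σhalf²=0.531691
  -F: nom -38.600 → Σnom=-86.480; wc +0.120/-0.160 → slack +1.403/-2.023; half-tol=0.140, Σhalf²=0.551291
  +G: nom +33.200 → Σnom=-53.280; wc +0.170/-0.170 → slack +1.573/-2.193; half-tol=0.170, Σhalf²=0.580191
  -H: nom -10.200 → Σnom=-63.480; wc +0.253/-0.253 → slack +1.826/-2.446; half-tol=0.253, Σhalf²=0.644200
Nominal = -63.480. Worst-case = [-63.480 - 2.446, -63.480 + 1.826] = [-65.926, -61.654]. RSS = √0.644200 = 0.803.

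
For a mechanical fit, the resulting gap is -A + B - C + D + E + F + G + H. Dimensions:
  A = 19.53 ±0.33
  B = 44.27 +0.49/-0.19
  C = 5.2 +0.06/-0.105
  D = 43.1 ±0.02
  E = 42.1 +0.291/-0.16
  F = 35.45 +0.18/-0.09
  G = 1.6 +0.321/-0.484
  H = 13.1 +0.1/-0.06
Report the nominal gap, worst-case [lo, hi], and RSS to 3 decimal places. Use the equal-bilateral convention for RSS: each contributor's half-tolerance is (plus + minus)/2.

Stack each dimension's contribution:
  -A: nom -19.530 → Σnom=-19.530; wc +0.330/-0.330 → slack +0.330/-0.330; half-tol=0.330, Σhalf²=0.108900
  +B: nom +44.270 → Σnom=24.740; wc +0.490/-0.190 → slack +0.820/-0.520; half-tol=0.340, Σhalf²=0.224500
  -C: nom -5.200 → Σnom=19.540; wc +0.105/-0.060 → slack +0.925/-0.580; half-tol=0.082, Σhalf²=0.231306
  +D: nom +43.100 → Σnom=62.640; wc +0.020/-0.020 → slack +0.945/-0.600; half-tol=0.020, Σhalf²=0.231706
  +E: nom +42.100 → Σnom=104.740; wc +0.291/-0.160 → slack +1.236/-0.760; half-tol=0.225, Σhalf²=0.282556
  +F: nom +35.450 → Σnom=140.190; wc +0.180/-0.090 → slack +1.416/-0.850; half-tol=0.135, Σhalf²=0.300781
  +G: nom +1.600 → Σnom=141.790; wc +0.321/-0.484 → slack +1.737/-1.334; half-tol=0.402, Σhalf²=0.462788
  +H: nom +13.100 → Σnom=154.890; wc +0.100/-0.060 → slack +1.837/-1.394; half-tol=0.080, Σhalf²=0.469188
Nominal = 154.890. Worst-case = [154.890 - 1.394, 154.890 + 1.837] = [153.496, 156.727]. RSS = √0.469188 = 0.685.

nominal=154.890 wc=[153.496,156.727] rss=0.685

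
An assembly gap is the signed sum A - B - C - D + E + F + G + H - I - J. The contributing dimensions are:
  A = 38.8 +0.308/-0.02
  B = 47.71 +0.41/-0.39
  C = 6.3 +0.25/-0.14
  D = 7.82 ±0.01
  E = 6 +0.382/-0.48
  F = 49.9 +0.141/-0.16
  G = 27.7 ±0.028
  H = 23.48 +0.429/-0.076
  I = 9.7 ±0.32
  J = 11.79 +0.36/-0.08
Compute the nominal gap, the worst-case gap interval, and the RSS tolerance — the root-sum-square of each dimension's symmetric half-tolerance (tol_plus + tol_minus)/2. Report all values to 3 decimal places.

nominal=62.560 wc=[60.446,64.788] rss=0.805

Stack each dimension's contribution:
  +A: nom +38.800 → Σnom=38.800; wc +0.308/-0.020 → slack +0.308/-0.020; half-tol=0.164, Σhalf²=0.026896
  -B: nom -47.710 → Σnom=-8.910; wc +0.390/-0.410 → slack +0.698/-0.430; half-tol=0.400, Σhalf²=0.186896
  -C: nom -6.300 → Σnom=-15.210; wc +0.140/-0.250 → slack +0.838/-0.680; half-tol=0.195, Σhalf²=0.224921
  -D: nom -7.820 → Σnom=-23.030; wc +0.010/-0.010 → slack +0.848/-0.690; half-tol=0.010, Σhalf²=0.225021
  +E: nom +6.000 → Σnom=-17.030; wc +0.382/-0.480 → slack +1.230/-1.170; half-tol=0.431, Σhalf²=0.410782
  +F: nom +49.900 → Σnom=32.870; wc +0.141/-0.160 → slack +1.371/-1.330; half-tol=0.150, Σhalf²=0.433432
  +G: nom +27.700 → Σnom=60.570; wc +0.028/-0.028 → slack +1.399/-1.358; half-tol=0.028, Σhalf²=0.434216
  +H: nom +23.480 → Σnom=84.050; wc +0.429/-0.076 → slack +1.828/-1.434; half-tol=0.253, Σhalf²=0.497972
  -I: nom -9.700 → Σnom=74.350; wc +0.320/-0.320 → slack +2.148/-1.754; half-tol=0.320, Σhalf²=0.600372
  -J: nom -11.790 → Σnom=62.560; wc +0.080/-0.360 → slack +2.228/-2.114; half-tol=0.220, Σhalf²=0.648772
Nominal = 62.560. Worst-case = [62.560 - 2.114, 62.560 + 2.228] = [60.446, 64.788]. RSS = √0.648772 = 0.805.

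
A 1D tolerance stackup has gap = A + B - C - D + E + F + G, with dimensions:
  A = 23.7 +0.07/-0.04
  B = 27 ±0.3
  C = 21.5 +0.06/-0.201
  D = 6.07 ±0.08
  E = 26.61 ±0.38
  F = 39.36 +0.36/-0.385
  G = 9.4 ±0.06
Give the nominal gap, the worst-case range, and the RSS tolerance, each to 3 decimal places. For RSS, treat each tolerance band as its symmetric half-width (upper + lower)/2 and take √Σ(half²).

Stack each dimension's contribution:
  +A: nom +23.700 → Σnom=23.700; wc +0.070/-0.040 → slack +0.070/-0.040; half-tol=0.055, Σhalf²=0.003025
  +B: nom +27.000 → Σnom=50.700; wc +0.300/-0.300 → slack +0.370/-0.340; half-tol=0.300, Σhalf²=0.093025
  -C: nom -21.500 → Σnom=29.200; wc +0.201/-0.060 → slack +0.571/-0.400; half-tol=0.131, Σhalf²=0.110055
  -D: nom -6.070 → Σnom=23.130; wc +0.080/-0.080 → slack +0.651/-0.480; half-tol=0.080, Σhalf²=0.116455
  +E: nom +26.610 → Σnom=49.740; wc +0.380/-0.380 → slack +1.031/-0.860; half-tol=0.380, Σhalf²=0.260855
  +F: nom +39.360 → Σnom=89.100; wc +0.360/-0.385 → slack +1.391/-1.245; half-tol=0.372, Σhalf²=0.399612
  +G: nom +9.400 → Σnom=98.500; wc +0.060/-0.060 → slack +1.451/-1.305; half-tol=0.060, Σhalf²=0.403212
Nominal = 98.500. Worst-case = [98.500 - 1.305, 98.500 + 1.451] = [97.195, 99.951]. RSS = √0.403212 = 0.635.

nominal=98.500 wc=[97.195,99.951] rss=0.635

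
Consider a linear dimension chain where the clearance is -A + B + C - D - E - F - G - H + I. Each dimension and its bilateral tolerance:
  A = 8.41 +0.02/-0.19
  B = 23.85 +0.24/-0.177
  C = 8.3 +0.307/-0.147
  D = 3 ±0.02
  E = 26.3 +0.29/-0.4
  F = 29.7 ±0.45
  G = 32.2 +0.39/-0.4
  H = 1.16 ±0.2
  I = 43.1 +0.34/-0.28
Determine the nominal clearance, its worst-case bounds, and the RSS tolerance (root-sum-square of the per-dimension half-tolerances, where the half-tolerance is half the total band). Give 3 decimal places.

Stack each dimension's contribution:
  -A: nom -8.410 → Σnom=-8.410; wc +0.190/-0.020 → slack +0.190/-0.020; half-tol=0.105, Σhalf²=0.011025
  +B: nom +23.850 → Σnom=15.440; wc +0.240/-0.177 → slack +0.430/-0.197; half-tol=0.208, Σhalf²=0.054497
  +C: nom +8.300 → Σnom=23.740; wc +0.307/-0.147 → slack +0.737/-0.344; half-tol=0.227, Σhalf²=0.106026
  -D: nom -3.000 → Σnom=20.740; wc +0.020/-0.020 → slack +0.757/-0.364; half-tol=0.020, Σhalf²=0.106426
  -E: nom -26.300 → Σnom=-5.560; wc +0.400/-0.290 → slack +1.157/-0.654; half-tol=0.345, Σhalf²=0.225451
  -F: nom -29.700 → Σnom=-35.260; wc +0.450/-0.450 → slack +1.607/-1.104; half-tol=0.450, Σhalf²=0.427951
  -G: nom -32.200 → Σnom=-67.460; wc +0.400/-0.390 → slack +2.007/-1.494; half-tol=0.395, Σhalf²=0.583976
  -H: nom -1.160 → Σnom=-68.620; wc +0.200/-0.200 → slack +2.207/-1.694; half-tol=0.200, Σhalf²=0.623976
  +I: nom +43.100 → Σnom=-25.520; wc +0.340/-0.280 → slack +2.547/-1.974; half-tol=0.310, Σhalf²=0.720076
Nominal = -25.520. Worst-case = [-25.520 - 1.974, -25.520 + 2.547] = [-27.494, -22.973]. RSS = √0.720076 = 0.849.

nominal=-25.520 wc=[-27.494,-22.973] rss=0.849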